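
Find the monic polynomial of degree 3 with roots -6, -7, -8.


A monic polynomial with roots -6, -7, -8 is:
p(x) = (x + 6)(x + 7)(x + 8)
After multiplying by (x + 6): x + 6
After multiplying by (x + 7): x^2 + 13x + 42
After multiplying by (x + 8): x^3 + 21x^2 + 146x + 336

x^3 + 21x^2 + 146x + 336


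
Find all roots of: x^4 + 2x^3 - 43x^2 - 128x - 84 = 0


Let p(x) = x^4 + 2x^3 - 43x^2 - 128x - 84. By the rational root theorem (leading coefficient 1), any rational root is an integer divisor of 84: try ±1, ±2, ... in turn.
Test x = 1: value = -252 ≠ 0.
Test x = -1: value = 0 ✓, so (x + 1) is a factor.
Synthetic division by (x + 1): bring down 1; 1(-1) + 2 = 1; 1(-1) - 43 = -44; (-44)(-1) - 128 = -84; (-84)(-1) - 84 = 0 → quotient x^3 + x^2 - 44x - 84, remainder 0.
Continue with the quotient x^3 + x^2 - 44x - 84 (candidates must divide 84; re-test x = -1 first in case it repeats).
Test x = -1: value = -40 ≠ 0.
Test x = 2: value = -160 ≠ 0.
Test x = -2: value = 0 ✓, so (x + 2) is a factor.
Synthetic division by (x + 2): bring down 1; 1(-2) + 1 = -1; (-1)(-2) - 44 = -42; (-42)(-2) - 84 = 0 → quotient x^2 - x - 42, remainder 0.
Solve the quadratic x^2 - x - 42 = 0: discriminant = (-1)^2 - 4(1)(-42) = 1 + 168 = 169.
sqrt(169) = 13, so x = (1 ± 13)/2: x = 7 or x = -6.
Collecting all roots found:

x = -6, x = -2, x = -1, x = 7


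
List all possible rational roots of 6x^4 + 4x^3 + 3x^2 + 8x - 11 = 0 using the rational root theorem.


Rational root theorem: possible roots are ±p/q where:
  p divides the constant term (-11): p ∈ {1, 11}
  q divides the leading coefficient (6): q ∈ {1, 2, 3, 6}

All possible rational roots: -11, -11/2, -11/3, -11/6, -1, -1/2, -1/3, -1/6, 1/6, 1/3, 1/2, 1, 11/6, 11/3, 11/2, 11

-11, -11/2, -11/3, -11/6, -1, -1/2, -1/3, -1/6, 1/6, 1/3, 1/2, 1, 11/6, 11/3, 11/2, 11


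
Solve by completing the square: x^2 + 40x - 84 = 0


Start: x^2 + 40x - 84 = 0
Move constant: x^2 + 40x = 84
Half of 40 is 20, squared is 400
Add 400 to both sides: x^2 + 40x + 400 = 484
(x + 20)^2 = 484
x + 20 = ±22
x = -20 + 22 = 2 or x = -20 - 22 = -42

x = -42, x = 2


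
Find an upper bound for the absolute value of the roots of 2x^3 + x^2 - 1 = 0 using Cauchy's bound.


Cauchy's bound: all roots r satisfy |r| <= 1 + max(|a_i/a_n|) for i = 0,...,n-1
where a_n is the leading coefficient.

Coefficients: [2, 1, 0, -1]
Leading coefficient a_n = 2
Ratios |a_i/a_n|: 1/2, 0, 1/2
Maximum ratio: 1/2
Cauchy's bound: |r| <= 1 + 1/2 = 3/2

Upper bound = 3/2


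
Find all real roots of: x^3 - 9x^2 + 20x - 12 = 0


Let p(x) = x^3 - 9x^2 + 20x - 12. By the rational root theorem (leading coefficient 1), any rational root is an integer divisor of 12: try ±1, ±2, ... in turn.
Test x = 1: value = 0 ✓, so (x - 1) is a factor.
Synthetic division by (x - 1): bring down 1; 1(1) - 9 = -8; (-8)(1) + 20 = 12; 12(1) - 12 = 0 → quotient x^2 - 8x + 12, remainder 0.
Solve the quadratic x^2 - 8x + 12 = 0: discriminant = (-8)^2 - 4(1)(12) = 64 - 48 = 16.
sqrt(16) = 4, so x = (8 ± 4)/2: x = 6 or x = 2.

x = 1, x = 2, x = 6


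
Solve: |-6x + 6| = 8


An absolute value equation |expr| = 8 gives two cases:
Case 1: -6x + 6 = 8
  -6x = 2, so x = -1/3
Case 2: -6x + 6 = -8
  -6x = -14, so x = 7/3

x = -1/3, x = 7/3


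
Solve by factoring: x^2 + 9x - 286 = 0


We need two numbers that multiply to -286 and add to 9.
Those numbers are -13 and 22 (since (-13) * 22 = -286 and (-13) + 22 = 9).
So x^2 + 9x - 286 = (x - 13)(x + 22) = 0
Setting each factor to zero: x = 13 or x = -22

x = -22, x = 13


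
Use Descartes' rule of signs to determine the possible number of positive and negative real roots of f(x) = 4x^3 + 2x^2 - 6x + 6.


Descartes' rule of signs:

For positive roots, count sign changes in f(x) = 4x^3 + 2x^2 - 6x + 6:
Signs of coefficients: +, +, -, +
Number of sign changes: 2
Possible positive real roots: 2, 0

For negative roots, examine f(-x) = -4x^3 + 2x^2 + 6x + 6:
Signs of coefficients: -, +, +, +
Number of sign changes: 1
Possible negative real roots: 1

Positive roots: 2 or 0; Negative roots: 1


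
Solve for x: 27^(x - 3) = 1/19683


Express both sides with the same base.
1/19683 = 27^(-3)
Since the bases match, equate exponents: x - 3 = -3
So x = -3 - (-3) = 0

x = 0


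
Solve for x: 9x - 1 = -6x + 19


Starting with: 9x - 1 = -6x + 19
Move all x terms to left: (9 + 6)x = 19 + 1
Simplify: 15x = 20
Divide both sides by 15: x = 4/3

x = 4/3


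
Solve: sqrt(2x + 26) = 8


Square both sides: 2x + 26 = 8^2 = 64
2x = 64 - 26 = 38
x = 19
Check: sqrt(2*19 + 26) = sqrt(64) = 8 ✓

x = 19


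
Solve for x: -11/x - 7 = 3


Subtract -7 from both sides: -11/x = 10
Multiply both sides by x: -11 = 10 * x
Divide by 10: x = -11/10

x = -11/10


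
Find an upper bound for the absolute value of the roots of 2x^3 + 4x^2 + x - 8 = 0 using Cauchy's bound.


Cauchy's bound: all roots r satisfy |r| <= 1 + max(|a_i/a_n|) for i = 0,...,n-1
where a_n is the leading coefficient.

Coefficients: [2, 4, 1, -8]
Leading coefficient a_n = 2
Ratios |a_i/a_n|: 2, 1/2, 4
Maximum ratio: 4
Cauchy's bound: |r| <= 1 + 4 = 5

Upper bound = 5


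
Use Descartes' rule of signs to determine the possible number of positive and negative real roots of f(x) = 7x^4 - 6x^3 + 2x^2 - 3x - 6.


Descartes' rule of signs:

For positive roots, count sign changes in f(x) = 7x^4 - 6x^3 + 2x^2 - 3x - 6:
Signs of coefficients: +, -, +, -, -
Number of sign changes: 3
Possible positive real roots: 3, 1

For negative roots, examine f(-x) = 7x^4 + 6x^3 + 2x^2 + 3x - 6:
Signs of coefficients: +, +, +, +, -
Number of sign changes: 1
Possible negative real roots: 1

Positive roots: 3 or 1; Negative roots: 1


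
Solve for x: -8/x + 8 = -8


Subtract 8 from both sides: -8/x = -16
Multiply both sides by x: -8 = -16 * x
Divide by -16: x = 1/2

x = 1/2


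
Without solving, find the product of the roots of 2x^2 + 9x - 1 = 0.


By Vieta's formulas for ax^2 + bx + c = 0:
  Sum of roots = -b/a
  Product of roots = c/a

Here a = 2, b = 9, c = -1
Sum = -(9)/2 = -9/2
Product = -1/2 = -1/2

Product = -1/2


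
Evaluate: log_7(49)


We need the exponent such that 7^? = 49
7^2 = 49
Therefore log_7(49) = 2

2


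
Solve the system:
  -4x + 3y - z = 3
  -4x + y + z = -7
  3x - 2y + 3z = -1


Using Cramer's rule. Expand each determinant along the first row.
D  = (-4)*[1*3 - 1*(-2)] - 3*[(-4)*3 - 1*3] + (-1)*[(-4)*(-2) - 1*3]
  = (-4)*(5) - 3*(-15) + (-1)*(5) = 20
Dx = 3*[1*3 - 1*(-2)] - 3*[(-7)*3 - 1*(-1)] + (-1)*[(-7)*(-2) - 1*(-1)]
  = 3*(5) - 3*(-20) + (-1)*(15) = 60
Dy = (-4)*[(-7)*3 - 1*(-1)] - 3*[(-4)*3 - 1*3] + (-1)*[(-4)*(-1) - (-7)*3]
  = (-4)*(-20) - 3*(-15) + (-1)*(25) = 100
Dz = (-4)*[1*(-1) - (-7)*(-2)] - 3*[(-4)*(-1) - (-7)*3] + 3*[(-4)*(-2) - 1*3]
  = (-4)*(-15) - 3*(25) + 3*(5) = 0
x = Dx/D = 60/20 = 3, y = Dy/D = 100/20 = 5, z = Dz/D = 0/20 = 0
Check eq1: (-4)(3) + (3)(5) + (-1)(0) = 3 = 3 ✓
Check eq2: (-4)(3) + (1)(5) + (1)(0) = -7 = -7 ✓
Check eq3: (3)(3) + (-2)(5) + (3)(0) = -1 = -1 ✓

x = 3, y = 5, z = 0


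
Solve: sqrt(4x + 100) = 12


Square both sides: 4x + 100 = 12^2 = 144
4x = 144 - 100 = 44
x = 11
Check: sqrt(4*11 + 100) = sqrt(144) = 12 ✓

x = 11


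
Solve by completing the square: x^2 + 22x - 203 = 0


Start: x^2 + 22x - 203 = 0
Move constant: x^2 + 22x = 203
Half of 22 is 11, squared is 121
Add 121 to both sides: x^2 + 22x + 121 = 324
(x + 11)^2 = 324
x + 11 = ±18
x = -11 + 18 = 7 or x = -11 - 18 = -29

x = -29, x = 7


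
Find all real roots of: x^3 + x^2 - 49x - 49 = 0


Let p(x) = x^3 + x^2 - 49x - 49. By the rational root theorem (leading coefficient 1), any rational root is an integer divisor of 49: try ±1, ±2, ... in turn.
Test x = 1: value = -96 ≠ 0.
Test x = -1: value = 0 ✓, so (x + 1) is a factor.
Synthetic division by (x + 1): bring down 1; 1(-1) + 1 = 0; 0(-1) - 49 = -49; (-49)(-1) - 49 = 0 → quotient x^2 - 49, remainder 0.
Solve the quadratic x^2 - 49 = 0: discriminant = 0^2 - 4(1)(-49) = 0 + 196 = 196.
sqrt(196) = 14, so x = (0 ± 14)/2: x = 7 or x = -7.

x = -7, x = -1, x = 7


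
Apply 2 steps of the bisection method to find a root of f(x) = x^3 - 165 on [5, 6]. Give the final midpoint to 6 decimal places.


f(x) = x^3 - 165
f(5) = -40 < 0
f(6) = 51 > 0

Step 1: midpoint = (5.000000 + 6.000000)/2 = 5.500000
  f(5.500000) = 1.375000
  f(mid) > 0, so root is in [5.000000, 5.500000]

Step 2: midpoint = (5.000000 + 5.500000)/2 = 5.250000
  f(5.250000) = -20.296875
  f(mid) < 0, so root is in [5.250000, 5.500000]

midpoint = 5.250000


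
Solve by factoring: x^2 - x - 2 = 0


We need two numbers that multiply to -2 and add to -1.
Those numbers are -2 and 1 (since (-2) * 1 = -2 and (-2) + 1 = -1).
So x^2 - x - 2 = (x - 2)(x + 1) = 0
Setting each factor to zero: x = 2 or x = -1

x = -1, x = 2


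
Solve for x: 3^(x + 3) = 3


Express both sides with the same base.
3 = 3^1
Since the bases match, equate exponents: x + 3 = 1
So x = 1 - (3) = -2

x = -2


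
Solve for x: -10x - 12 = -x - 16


Starting with: -10x - 12 = -x - 16
Move all x terms to left: (-10 + 1)x = -16 + 12
Simplify: -9x = -4
Divide both sides by -9: x = 4/9

x = 4/9


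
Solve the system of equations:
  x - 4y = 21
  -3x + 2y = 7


Using Cramer's rule:
Determinant D = (1)(2) - (-3)(-4) = 2 - 12 = -10
Dx = (21)(2) - (7)(-4) = 42 + 28 = 70
Dy = (1)(7) - (-3)(21) = 7 + 63 = 70
x = Dx/D = 70/-10 = -7
y = Dy/D = 70/-10 = -7

x = -7, y = -7


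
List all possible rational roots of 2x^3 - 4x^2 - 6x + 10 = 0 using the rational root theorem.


Rational root theorem: possible roots are ±p/q where:
  p divides the constant term (10): p ∈ {1, 2, 5, 10}
  q divides the leading coefficient (2): q ∈ {1, 2}

All possible rational roots: -10, -5, -5/2, -2, -1, -1/2, 1/2, 1, 2, 5/2, 5, 10

-10, -5, -5/2, -2, -1, -1/2, 1/2, 1, 2, 5/2, 5, 10


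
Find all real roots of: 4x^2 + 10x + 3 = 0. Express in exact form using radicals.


Using the quadratic formula: x = (-b ± sqrt(b^2 - 4ac)) / (2a)
Here a = 4, b = 10, c = 3
Discriminant = b^2 - 4ac = 10^2 - 4(4)(3) = 100 - 48 = 52
Since discriminant = 52 > 0, there are two real roots.
x = (-10 ± 2*sqrt(13)) / 8
Simplifying: x = (-5 ± sqrt(13)) / 4
Numerically: x ≈ -0.3486 or x ≈ -2.1514

x = (-5 + sqrt(13)) / 4 or x = (-5 - sqrt(13)) / 4


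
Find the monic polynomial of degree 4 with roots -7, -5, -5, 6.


A monic polynomial with roots -7, -5, -5, 6 is:
p(x) = (x + 7)(x + 5)(x + 5)(x - 6)
After multiplying by (x + 7): x + 7
After multiplying by (x + 5): x^2 + 12x + 35
After multiplying by (x + 5): x^3 + 17x^2 + 95x + 175
After multiplying by (x - 6): x^4 + 11x^3 - 7x^2 - 395x - 1050

x^4 + 11x^3 - 7x^2 - 395x - 1050


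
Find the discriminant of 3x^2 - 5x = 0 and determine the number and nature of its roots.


For ax^2 + bx + c = 0, discriminant D = b^2 - 4ac
Here a = 3, b = -5, c = 0
D = (-5)^2 - 4(3)(0) = 25 - 0 = 25

D = 25 > 0 and is a perfect square (sqrt = 5)
The equation has 2 distinct real rational roots.

Discriminant = 25, 2 distinct real rational roots


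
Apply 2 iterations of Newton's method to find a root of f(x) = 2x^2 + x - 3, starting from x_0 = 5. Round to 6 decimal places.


Newton's method: x_(n+1) = x_n - f(x_n)/f'(x_n)
f(x) = 2x^2 + x - 3
f'(x) = 4x + 1

Iteration 1:
  f(5.000000) = 52.000000
  f'(5.000000) = 21.000000
  x_1 = 5.000000 - (52.000000)/(21.000000) = 2.523810

Iteration 2:
  f(2.523810) = 12.263039
  f'(2.523810) = 11.095238
  x_2 = 2.523810 - (12.263039)/(11.095238) = 1.418557

x_2 = 1.418557


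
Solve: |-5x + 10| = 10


An absolute value equation |expr| = 10 gives two cases:
Case 1: -5x + 10 = 10
  -5x = 0, so x = 0
Case 2: -5x + 10 = -10
  -5x = -20, so x = 4

x = 0, x = 4


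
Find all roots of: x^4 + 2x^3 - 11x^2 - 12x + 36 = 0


Let p(x) = x^4 + 2x^3 - 11x^2 - 12x + 36. By the rational root theorem (leading coefficient 1), any rational root is an integer divisor of 36: try ±1, ±2, ... in turn.
Test x = 1: value = 16 ≠ 0.
Test x = -1: value = 36 ≠ 0.
Test x = 2: value = 0 ✓, so (x - 2) is a factor.
Synthetic division by (x - 2): bring down 1; 1(2) + 2 = 4; 4(2) - 11 = -3; (-3)(2) - 12 = -18; (-18)(2) + 36 = 0 → quotient x^3 + 4x^2 - 3x - 18, remainder 0.
Continue with the quotient x^3 + 4x^2 - 3x - 18 (candidates must divide 18; re-test x = 2 first in case it repeats).
Test x = 2: value = 0 ✓, so (x - 2) is a factor.
Synthetic division by (x - 2): bring down 1; 1(2) + 4 = 6; 6(2) - 3 = 9; 9(2) - 18 = 0 → quotient x^2 + 6x + 9, remainder 0.
Solve the quadratic x^2 + 6x + 9 = 0: discriminant = 6^2 - 4(1)(9) = 36 - 36 = 0.
Discriminant = 0, so a double root: x = -6/2 = -3.
Collecting all roots found:

x = -3 (multiplicity 2), x = 2 (multiplicity 2)


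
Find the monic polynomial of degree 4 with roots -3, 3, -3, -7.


A monic polynomial with roots -3, 3, -3, -7 is:
p(x) = (x + 3)(x - 3)(x + 3)(x + 7)
After multiplying by (x + 3): x + 3
After multiplying by (x - 3): x^2 - 9
After multiplying by (x + 3): x^3 + 3x^2 - 9x - 27
After multiplying by (x + 7): x^4 + 10x^3 + 12x^2 - 90x - 189

x^4 + 10x^3 + 12x^2 - 90x - 189


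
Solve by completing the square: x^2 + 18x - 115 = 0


Start: x^2 + 18x - 115 = 0
Move constant: x^2 + 18x = 115
Half of 18 is 9, squared is 81
Add 81 to both sides: x^2 + 18x + 81 = 196
(x + 9)^2 = 196
x + 9 = ±14
x = -9 + 14 = 5 or x = -9 - 14 = -23

x = -23, x = 5


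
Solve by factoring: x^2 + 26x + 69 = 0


We need two numbers that multiply to 69 and add to 26.
Those numbers are 3 and 23 (since 3 * 23 = 69 and 3 + 23 = 26).
So x^2 + 26x + 69 = (x + 3)(x + 23) = 0
Setting each factor to zero: x = -3 or x = -23

x = -23, x = -3


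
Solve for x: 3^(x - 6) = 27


Express both sides with the same base.
27 = 3^3
Since the bases match, equate exponents: x - 6 = 3
So x = 3 - (-6) = 9

x = 9


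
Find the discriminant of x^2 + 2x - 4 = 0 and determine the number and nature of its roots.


For ax^2 + bx + c = 0, discriminant D = b^2 - 4ac
Here a = 1, b = 2, c = -4
D = (2)^2 - 4(1)(-4) = 4 + 16 = 20

D = 20 > 0 but not a perfect square
The equation has 2 distinct real irrational roots.

Discriminant = 20, 2 distinct real irrational roots


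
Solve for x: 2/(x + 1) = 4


Multiply both sides by (x + 1): 2 = 4(x + 1)
Distribute: 2 = 4x + 4
4x = 2 - 4 = -2
x = -1/2

x = -1/2


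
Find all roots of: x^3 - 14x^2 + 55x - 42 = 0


Let p(x) = x^3 - 14x^2 + 55x - 42. By the rational root theorem (leading coefficient 1), any rational root is an integer divisor of 42: try ±1, ±2, ... in turn.
Test x = 1: value = 0 ✓, so (x - 1) is a factor.
Synthetic division by (x - 1): bring down 1; 1(1) - 14 = -13; (-13)(1) + 55 = 42; 42(1) - 42 = 0 → quotient x^2 - 13x + 42, remainder 0.
Solve the quadratic x^2 - 13x + 42 = 0: discriminant = (-13)^2 - 4(1)(42) = 169 - 168 = 1.
sqrt(1) = 1, so x = (13 ± 1)/2: x = 7 or x = 6.
Collecting all roots found:

x = 1, x = 6, x = 7


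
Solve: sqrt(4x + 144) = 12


Square both sides: 4x + 144 = 12^2 = 144
4x = 144 - 144 = 0
x = 0
Check: sqrt(4*0 + 144) = sqrt(144) = 12 ✓

x = 0


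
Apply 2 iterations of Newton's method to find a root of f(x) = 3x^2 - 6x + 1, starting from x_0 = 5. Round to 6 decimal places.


Newton's method: x_(n+1) = x_n - f(x_n)/f'(x_n)
f(x) = 3x^2 - 6x + 1
f'(x) = 6x - 6

Iteration 1:
  f(5.000000) = 46.000000
  f'(5.000000) = 24.000000
  x_1 = 5.000000 - (46.000000)/(24.000000) = 3.083333

Iteration 2:
  f(3.083333) = 11.020833
  f'(3.083333) = 12.500000
  x_2 = 3.083333 - (11.020833)/(12.500000) = 2.201667

x_2 = 2.201667


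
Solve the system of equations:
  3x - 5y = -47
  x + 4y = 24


Using Cramer's rule:
Determinant D = (3)(4) - (1)(-5) = 12 + 5 = 17
Dx = (-47)(4) - (24)(-5) = -188 + 120 = -68
Dy = (3)(24) - (1)(-47) = 72 + 47 = 119
x = Dx/D = -68/17 = -4
y = Dy/D = 119/17 = 7

x = -4, y = 7


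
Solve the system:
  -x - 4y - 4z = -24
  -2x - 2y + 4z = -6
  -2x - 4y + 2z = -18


Using Cramer's rule. Expand each determinant along the first row.
D  = (-1)*[(-2)*2 - 4*(-4)] - (-4)*[(-2)*2 - 4*(-2)] + (-4)*[(-2)*(-4) - (-2)*(-2)]
  = (-1)*(12) - (-4)*(4) + (-4)*(4) = -12
Dx = (-24)*[(-2)*2 - 4*(-4)] - (-4)*[(-6)*2 - 4*(-18)] + (-4)*[(-6)*(-4) - (-2)*(-18)]
  = (-24)*(12) - (-4)*(60) + (-4)*(-12) = 0
Dy = (-1)*[(-6)*2 - 4*(-18)] - (-24)*[(-2)*2 - 4*(-2)] + (-4)*[(-2)*(-18) - (-6)*(-2)]
  = (-1)*(60) - (-24)*(4) + (-4)*(24) = -60
Dz = (-1)*[(-2)*(-18) - (-6)*(-4)] - (-4)*[(-2)*(-18) - (-6)*(-2)] + (-24)*[(-2)*(-4) - (-2)*(-2)]
  = (-1)*(12) - (-4)*(24) + (-24)*(4) = -12
x = Dx/D = 0/-12 = 0, y = Dy/D = -60/-12 = 5, z = Dz/D = -12/-12 = 1
Check eq1: (-1)(0) + (-4)(5) + (-4)(1) = -24 = -24 ✓
Check eq2: (-2)(0) + (-2)(5) + (4)(1) = -6 = -6 ✓
Check eq3: (-2)(0) + (-4)(5) + (2)(1) = -18 = -18 ✓

x = 0, y = 5, z = 1


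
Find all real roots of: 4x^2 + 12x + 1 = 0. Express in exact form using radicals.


Using the quadratic formula: x = (-b ± sqrt(b^2 - 4ac)) / (2a)
Here a = 4, b = 12, c = 1
Discriminant = b^2 - 4ac = 12^2 - 4(4)(1) = 144 - 16 = 128
Since discriminant = 128 > 0, there are two real roots.
x = (-12 ± 8*sqrt(2)) / 8
Simplifying: x = (-3 ± 2*sqrt(2)) / 2
Numerically: x ≈ -0.0858 or x ≈ -2.9142

x = (-3 + 2*sqrt(2)) / 2 or x = (-3 - 2*sqrt(2)) / 2


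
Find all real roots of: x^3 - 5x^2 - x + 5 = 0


Let p(x) = x^3 - 5x^2 - x + 5. By the rational root theorem (leading coefficient 1), any rational root is an integer divisor of 5: try ±1, ±2, ... in turn.
Test x = 1: value = 0 ✓, so (x - 1) is a factor.
Synthetic division by (x - 1): bring down 1; 1(1) - 5 = -4; (-4)(1) - 1 = -5; (-5)(1) + 5 = 0 → quotient x^2 - 4x - 5, remainder 0.
Solve the quadratic x^2 - 4x - 5 = 0: discriminant = (-4)^2 - 4(1)(-5) = 16 + 20 = 36.
sqrt(36) = 6, so x = (4 ± 6)/2: x = 5 or x = -1.

x = -1, x = 1, x = 5


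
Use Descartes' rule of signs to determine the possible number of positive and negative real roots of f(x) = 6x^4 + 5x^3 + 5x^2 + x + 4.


Descartes' rule of signs:

For positive roots, count sign changes in f(x) = 6x^4 + 5x^3 + 5x^2 + x + 4:
Signs of coefficients: +, +, +, +, +
Number of sign changes: 0
Possible positive real roots: 0

For negative roots, examine f(-x) = 6x^4 - 5x^3 + 5x^2 - x + 4:
Signs of coefficients: +, -, +, -, +
Number of sign changes: 4
Possible negative real roots: 4, 2, 0

Positive roots: 0; Negative roots: 4 or 2 or 0


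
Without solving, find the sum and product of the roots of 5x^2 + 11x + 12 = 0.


By Vieta's formulas for ax^2 + bx + c = 0:
  Sum of roots = -b/a
  Product of roots = c/a

Here a = 5, b = 11, c = 12
Sum = -(11)/5 = -11/5
Product = 12/5 = 12/5

Sum = -11/5, Product = 12/5


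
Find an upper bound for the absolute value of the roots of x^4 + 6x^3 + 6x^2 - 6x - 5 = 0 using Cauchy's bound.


Cauchy's bound: all roots r satisfy |r| <= 1 + max(|a_i/a_n|) for i = 0,...,n-1
where a_n is the leading coefficient.

Coefficients: [1, 6, 6, -6, -5]
Leading coefficient a_n = 1
Ratios |a_i/a_n|: 6, 6, 6, 5
Maximum ratio: 6
Cauchy's bound: |r| <= 1 + 6 = 7

Upper bound = 7


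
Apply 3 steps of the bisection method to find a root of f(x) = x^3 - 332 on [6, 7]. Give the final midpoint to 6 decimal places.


f(x) = x^3 - 332
f(6) = -116 < 0
f(7) = 11 > 0

Step 1: midpoint = (6.000000 + 7.000000)/2 = 6.500000
  f(6.500000) = -57.375000
  f(mid) < 0, so root is in [6.500000, 7.000000]

Step 2: midpoint = (6.500000 + 7.000000)/2 = 6.750000
  f(6.750000) = -24.453125
  f(mid) < 0, so root is in [6.750000, 7.000000]

Step 3: midpoint = (6.750000 + 7.000000)/2 = 6.875000
  f(6.875000) = -7.048828
  f(mid) < 0, so root is in [6.875000, 7.000000]

midpoint = 6.875000


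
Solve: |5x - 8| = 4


An absolute value equation |expr| = 4 gives two cases:
Case 1: 5x - 8 = 4
  5x = 12, so x = 12/5
Case 2: 5x - 8 = -4
  5x = 4, so x = 4/5

x = 4/5, x = 12/5


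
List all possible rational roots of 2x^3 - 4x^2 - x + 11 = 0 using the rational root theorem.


Rational root theorem: possible roots are ±p/q where:
  p divides the constant term (11): p ∈ {1, 11}
  q divides the leading coefficient (2): q ∈ {1, 2}

All possible rational roots: -11, -11/2, -1, -1/2, 1/2, 1, 11/2, 11

-11, -11/2, -1, -1/2, 1/2, 1, 11/2, 11


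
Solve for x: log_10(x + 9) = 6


Convert to exponential form: x + 9 = 10^6 = 1000000
x = 1000000 - 9 = 999991
Check: log_10(999991 + 9) = log_10(1000000) = log_10(1000000) = 6 ✓

x = 999991


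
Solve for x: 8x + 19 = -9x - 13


Starting with: 8x + 19 = -9x - 13
Move all x terms to left: (8 + 9)x = -13 - 19
Simplify: 17x = -32
Divide both sides by 17: x = -32/17

x = -32/17


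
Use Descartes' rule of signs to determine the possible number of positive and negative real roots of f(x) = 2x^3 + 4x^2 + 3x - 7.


Descartes' rule of signs:

For positive roots, count sign changes in f(x) = 2x^3 + 4x^2 + 3x - 7:
Signs of coefficients: +, +, +, -
Number of sign changes: 1
Possible positive real roots: 1

For negative roots, examine f(-x) = -2x^3 + 4x^2 - 3x - 7:
Signs of coefficients: -, +, -, -
Number of sign changes: 2
Possible negative real roots: 2, 0

Positive roots: 1; Negative roots: 2 or 0


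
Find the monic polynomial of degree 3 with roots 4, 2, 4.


A monic polynomial with roots 4, 2, 4 is:
p(x) = (x - 4)(x - 2)(x - 4)
After multiplying by (x - 4): x - 4
After multiplying by (x - 2): x^2 - 6x + 8
After multiplying by (x - 4): x^3 - 10x^2 + 32x - 32

x^3 - 10x^2 + 32x - 32


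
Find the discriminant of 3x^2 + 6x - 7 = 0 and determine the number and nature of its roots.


For ax^2 + bx + c = 0, discriminant D = b^2 - 4ac
Here a = 3, b = 6, c = -7
D = (6)^2 - 4(3)(-7) = 36 + 84 = 120

D = 120 > 0 but not a perfect square
The equation has 2 distinct real irrational roots.

Discriminant = 120, 2 distinct real irrational roots


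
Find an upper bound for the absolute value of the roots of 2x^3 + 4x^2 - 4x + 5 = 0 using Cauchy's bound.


Cauchy's bound: all roots r satisfy |r| <= 1 + max(|a_i/a_n|) for i = 0,...,n-1
where a_n is the leading coefficient.

Coefficients: [2, 4, -4, 5]
Leading coefficient a_n = 2
Ratios |a_i/a_n|: 2, 2, 5/2
Maximum ratio: 5/2
Cauchy's bound: |r| <= 1 + 5/2 = 7/2

Upper bound = 7/2


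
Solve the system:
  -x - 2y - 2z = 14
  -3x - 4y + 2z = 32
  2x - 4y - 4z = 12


Using Cramer's rule. Expand each determinant along the first row.
D  = (-1)*[(-4)*(-4) - 2*(-4)] - (-2)*[(-3)*(-4) - 2*2] + (-2)*[(-3)*(-4) - (-4)*2]
  = (-1)*(24) - (-2)*(8) + (-2)*(20) = -48
Dx = 14*[(-4)*(-4) - 2*(-4)] - (-2)*[32*(-4) - 2*12] + (-2)*[32*(-4) - (-4)*12]
  = 14*(24) - (-2)*(-152) + (-2)*(-80) = 192
Dy = (-1)*[32*(-4) - 2*12] - 14*[(-3)*(-4) - 2*2] + (-2)*[(-3)*12 - 32*2]
  = (-1)*(-152) - 14*(8) + (-2)*(-100) = 240
Dz = (-1)*[(-4)*12 - 32*(-4)] - (-2)*[(-3)*12 - 32*2] + 14*[(-3)*(-4) - (-4)*2]
  = (-1)*(80) - (-2)*(-100) + 14*(20) = 0
x = Dx/D = 192/-48 = -4, y = Dy/D = 240/-48 = -5, z = Dz/D = 0/-48 = 0
Check eq1: (-1)(-4) + (-2)(-5) + (-2)(0) = 14 = 14 ✓
Check eq2: (-3)(-4) + (-4)(-5) + (2)(0) = 32 = 32 ✓
Check eq3: (2)(-4) + (-4)(-5) + (-4)(0) = 12 = 12 ✓

x = -4, y = -5, z = 0


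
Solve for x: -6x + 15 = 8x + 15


Starting with: -6x + 15 = 8x + 15
Move all x terms to left: (-6 - 8)x = 15 - 15
Simplify: -14x = 0
Divide both sides by -14: x = 0

x = 0


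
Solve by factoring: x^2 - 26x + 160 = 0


We need two numbers that multiply to 160 and add to -26.
Those numbers are -16 and -10 (since (-16) * (-10) = 160 and (-16) + (-10) = -26).
So x^2 - 26x + 160 = (x - 16)(x - 10) = 0
Setting each factor to zero: x = 16 or x = 10

x = 10, x = 16


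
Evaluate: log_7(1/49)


We need the exponent such that 7^? = 1/49
7^(-2) = 1/7^2 = 1/49
Therefore log_7(1/49) = -2

-2


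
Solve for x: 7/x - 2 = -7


Subtract -2 from both sides: 7/x = -5
Multiply both sides by x: 7 = -5 * x
Divide by -5: x = -7/5

x = -7/5


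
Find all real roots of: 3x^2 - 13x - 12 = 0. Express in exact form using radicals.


Using the quadratic formula: x = (-b ± sqrt(b^2 - 4ac)) / (2a)
Here a = 3, b = -13, c = -12
Discriminant = b^2 - 4ac = (-13)^2 - 4(3)(-12) = 169 + 144 = 313
Since discriminant = 313 > 0, there are two real roots.
x = (13 ± sqrt(313)) / 6
Numerically: x ≈ 5.1153 or x ≈ -0.7820

x = (13 + sqrt(313)) / 6 or x = (13 - sqrt(313)) / 6


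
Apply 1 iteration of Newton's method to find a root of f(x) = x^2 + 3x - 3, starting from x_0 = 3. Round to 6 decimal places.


Newton's method: x_(n+1) = x_n - f(x_n)/f'(x_n)
f(x) = x^2 + 3x - 3
f'(x) = 2x + 3

Iteration 1:
  f(3.000000) = 15.000000
  f'(3.000000) = 9.000000
  x_1 = 3.000000 - (15.000000)/(9.000000) = 1.333333

x_1 = 1.333333


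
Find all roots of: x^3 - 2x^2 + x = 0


The constant term is 0, so x = 0 is a root. Factor out x:
  x^2 - 2x + 1 = 0
Solve the quadratic x^2 - 2x + 1 = 0: discriminant = (-2)^2 - 4(1)(1) = 4 - 4 = 0.
Discriminant = 0, so a double root: x = 2/2 = 1.
Collecting all roots found:

x = 0, x = 1 (multiplicity 2)


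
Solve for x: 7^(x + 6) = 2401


Express both sides with the same base.
2401 = 7^4
Since the bases match, equate exponents: x + 6 = 4
So x = 4 - (6) = -2

x = -2


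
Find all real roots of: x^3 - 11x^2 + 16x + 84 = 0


Let p(x) = x^3 - 11x^2 + 16x + 84. By the rational root theorem (leading coefficient 1), any rational root is an integer divisor of 84: try ±1, ±2, ... in turn.
Test x = 1: value = 90 ≠ 0.
Test x = -1: value = 56 ≠ 0.
Test x = 2: value = 80 ≠ 0.
Test x = -2: value = 0 ✓, so (x + 2) is a factor.
Synthetic division by (x + 2): bring down 1; 1(-2) - 11 = -13; (-13)(-2) + 16 = 42; 42(-2) + 84 = 0 → quotient x^2 - 13x + 42, remainder 0.
Solve the quadratic x^2 - 13x + 42 = 0: discriminant = (-13)^2 - 4(1)(42) = 169 - 168 = 1.
sqrt(1) = 1, so x = (13 ± 1)/2: x = 7 or x = 6.

x = -2, x = 6, x = 7


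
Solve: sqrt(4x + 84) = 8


Square both sides: 4x + 84 = 8^2 = 64
4x = 64 - 84 = -20
x = -5
Check: sqrt(4*(-5) + 84) = sqrt(64) = 8 ✓

x = -5


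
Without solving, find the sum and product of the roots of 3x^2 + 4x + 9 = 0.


By Vieta's formulas for ax^2 + bx + c = 0:
  Sum of roots = -b/a
  Product of roots = c/a

Here a = 3, b = 4, c = 9
Sum = -(4)/3 = -4/3
Product = 9/3 = 3

Sum = -4/3, Product = 3


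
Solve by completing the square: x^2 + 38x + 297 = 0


Start: x^2 + 38x + 297 = 0
Move constant: x^2 + 38x = -297
Half of 38 is 19, squared is 361
Add 361 to both sides: x^2 + 38x + 361 = 64
(x + 19)^2 = 64
x + 19 = ±8
x = -19 + 8 = -11 or x = -19 - 8 = -27

x = -27, x = -11


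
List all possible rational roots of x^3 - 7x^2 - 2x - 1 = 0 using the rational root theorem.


Rational root theorem: possible roots are ±p/q where:
  p divides the constant term (-1): p ∈ {1}
  q divides the leading coefficient (1): q ∈ {1}

All possible rational roots: -1, 1

-1, 1


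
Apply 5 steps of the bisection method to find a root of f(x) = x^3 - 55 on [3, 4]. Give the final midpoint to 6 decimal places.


f(x) = x^3 - 55
f(3) = -28 < 0
f(4) = 9 > 0

Step 1: midpoint = (3.000000 + 4.000000)/2 = 3.500000
  f(3.500000) = -12.125000
  f(mid) < 0, so root is in [3.500000, 4.000000]

Step 2: midpoint = (3.500000 + 4.000000)/2 = 3.750000
  f(3.750000) = -2.265625
  f(mid) < 0, so root is in [3.750000, 4.000000]

Step 3: midpoint = (3.750000 + 4.000000)/2 = 3.875000
  f(3.875000) = 3.185547
  f(mid) > 0, so root is in [3.750000, 3.875000]

Step 4: midpoint = (3.750000 + 3.875000)/2 = 3.812500
  f(3.812500) = 0.415283
  f(mid) > 0, so root is in [3.750000, 3.812500]

Step 5: midpoint = (3.750000 + 3.812500)/2 = 3.781250
  f(3.781250) = -0.936249
  f(mid) < 0, so root is in [3.781250, 3.812500]

midpoint = 3.781250


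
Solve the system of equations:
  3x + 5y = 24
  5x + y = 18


Using Cramer's rule:
Determinant D = (3)(1) - (5)(5) = 3 - 25 = -22
Dx = (24)(1) - (18)(5) = 24 - 90 = -66
Dy = (3)(18) - (5)(24) = 54 - 120 = -66
x = Dx/D = -66/-22 = 3
y = Dy/D = -66/-22 = 3

x = 3, y = 3


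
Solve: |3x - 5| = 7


An absolute value equation |expr| = 7 gives two cases:
Case 1: 3x - 5 = 7
  3x = 12, so x = 4
Case 2: 3x - 5 = -7
  3x = -2, so x = -2/3

x = -2/3, x = 4


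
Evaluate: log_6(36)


We need the exponent such that 6^? = 36
6^2 = 36
Therefore log_6(36) = 2

2


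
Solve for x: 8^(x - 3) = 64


Express both sides with the same base.
64 = 8^2
Since the bases match, equate exponents: x - 3 = 2
So x = 2 - (-3) = 5

x = 5


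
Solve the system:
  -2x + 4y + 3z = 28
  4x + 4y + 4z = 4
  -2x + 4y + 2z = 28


Using Cramer's rule. Expand each determinant along the first row.
D  = (-2)*[4*2 - 4*4] - 4*[4*2 - 4*(-2)] + 3*[4*4 - 4*(-2)]
  = (-2)*(-8) - 4*(16) + 3*(24) = 24
Dx = 28*[4*2 - 4*4] - 4*[4*2 - 4*28] + 3*[4*4 - 4*28]
  = 28*(-8) - 4*(-104) + 3*(-96) = -96
Dy = (-2)*[4*2 - 4*28] - 28*[4*2 - 4*(-2)] + 3*[4*28 - 4*(-2)]
  = (-2)*(-104) - 28*(16) + 3*(120) = 120
Dz = (-2)*[4*28 - 4*4] - 4*[4*28 - 4*(-2)] + 28*[4*4 - 4*(-2)]
  = (-2)*(96) - 4*(120) + 28*(24) = 0
x = Dx/D = -96/24 = -4, y = Dy/D = 120/24 = 5, z = Dz/D = 0/24 = 0
Check eq1: (-2)(-4) + (4)(5) + (3)(0) = 28 = 28 ✓
Check eq2: (4)(-4) + (4)(5) + (4)(0) = 4 = 4 ✓
Check eq3: (-2)(-4) + (4)(5) + (2)(0) = 28 = 28 ✓

x = -4, y = 5, z = 0


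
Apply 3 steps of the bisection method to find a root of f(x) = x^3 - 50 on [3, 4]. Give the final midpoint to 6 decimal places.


f(x) = x^3 - 50
f(3) = -23 < 0
f(4) = 14 > 0

Step 1: midpoint = (3.000000 + 4.000000)/2 = 3.500000
  f(3.500000) = -7.125000
  f(mid) < 0, so root is in [3.500000, 4.000000]

Step 2: midpoint = (3.500000 + 4.000000)/2 = 3.750000
  f(3.750000) = 2.734375
  f(mid) > 0, so root is in [3.500000, 3.750000]

Step 3: midpoint = (3.500000 + 3.750000)/2 = 3.625000
  f(3.625000) = -2.365234
  f(mid) < 0, so root is in [3.625000, 3.750000]

midpoint = 3.625000


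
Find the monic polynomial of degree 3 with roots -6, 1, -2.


A monic polynomial with roots -6, 1, -2 is:
p(x) = (x + 6)(x - 1)(x + 2)
After multiplying by (x + 6): x + 6
After multiplying by (x - 1): x^2 + 5x - 6
After multiplying by (x + 2): x^3 + 7x^2 + 4x - 12

x^3 + 7x^2 + 4x - 12


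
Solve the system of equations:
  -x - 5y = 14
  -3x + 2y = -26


Using Cramer's rule:
Determinant D = (-1)(2) - (-3)(-5) = -2 - 15 = -17
Dx = (14)(2) - (-26)(-5) = 28 - 130 = -102
Dy = (-1)(-26) - (-3)(14) = 26 + 42 = 68
x = Dx/D = -102/-17 = 6
y = Dy/D = 68/-17 = -4

x = 6, y = -4


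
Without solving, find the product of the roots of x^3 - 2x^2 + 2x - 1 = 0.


By Vieta's formulas for x^3 + bx^2 + cx + d = 0:
  r1 + r2 + r3 = -b/a = 2
  r1*r2 + r1*r3 + r2*r3 = c/a = 2
  r1*r2*r3 = -d/a = 1


Product = 1


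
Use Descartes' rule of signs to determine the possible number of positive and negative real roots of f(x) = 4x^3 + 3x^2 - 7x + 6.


Descartes' rule of signs:

For positive roots, count sign changes in f(x) = 4x^3 + 3x^2 - 7x + 6:
Signs of coefficients: +, +, -, +
Number of sign changes: 2
Possible positive real roots: 2, 0

For negative roots, examine f(-x) = -4x^3 + 3x^2 + 7x + 6:
Signs of coefficients: -, +, +, +
Number of sign changes: 1
Possible negative real roots: 1

Positive roots: 2 or 0; Negative roots: 1


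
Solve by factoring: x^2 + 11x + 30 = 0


We need two numbers that multiply to 30 and add to 11.
Those numbers are 5 and 6 (since 5 * 6 = 30 and 5 + 6 = 11).
So x^2 + 11x + 30 = (x + 5)(x + 6) = 0
Setting each factor to zero: x = -5 or x = -6

x = -6, x = -5


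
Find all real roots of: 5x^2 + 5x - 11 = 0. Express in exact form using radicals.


Using the quadratic formula: x = (-b ± sqrt(b^2 - 4ac)) / (2a)
Here a = 5, b = 5, c = -11
Discriminant = b^2 - 4ac = 5^2 - 4(5)(-11) = 25 + 220 = 245
Since discriminant = 245 > 0, there are two real roots.
x = (-5 ± 7*sqrt(5)) / 10
Numerically: x ≈ 1.0652 or x ≈ -2.0652

x = (-5 + 7*sqrt(5)) / 10 or x = (-5 - 7*sqrt(5)) / 10


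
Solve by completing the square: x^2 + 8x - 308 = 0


Start: x^2 + 8x - 308 = 0
Move constant: x^2 + 8x = 308
Half of 8 is 4, squared is 16
Add 16 to both sides: x^2 + 8x + 16 = 324
(x + 4)^2 = 324
x + 4 = ±18
x = -4 + 18 = 14 or x = -4 - 18 = -22

x = -22, x = 14


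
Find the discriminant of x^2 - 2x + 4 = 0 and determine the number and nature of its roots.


For ax^2 + bx + c = 0, discriminant D = b^2 - 4ac
Here a = 1, b = -2, c = 4
D = (-2)^2 - 4(1)(4) = 4 - 16 = -12

D = -12 < 0
The equation has no real roots (2 complex conjugate roots).

Discriminant = -12, no real roots (2 complex conjugate roots)


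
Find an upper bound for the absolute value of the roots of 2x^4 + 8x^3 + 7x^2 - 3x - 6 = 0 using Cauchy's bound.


Cauchy's bound: all roots r satisfy |r| <= 1 + max(|a_i/a_n|) for i = 0,...,n-1
where a_n is the leading coefficient.

Coefficients: [2, 8, 7, -3, -6]
Leading coefficient a_n = 2
Ratios |a_i/a_n|: 4, 7/2, 3/2, 3
Maximum ratio: 4
Cauchy's bound: |r| <= 1 + 4 = 5

Upper bound = 5


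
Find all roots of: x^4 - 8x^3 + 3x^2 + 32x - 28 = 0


Let p(x) = x^4 - 8x^3 + 3x^2 + 32x - 28. By the rational root theorem (leading coefficient 1), any rational root is an integer divisor of 28: try ±1, ±2, ... in turn.
Test x = 1: value = 0 ✓, so (x - 1) is a factor.
Synthetic division by (x - 1): bring down 1; 1(1) - 8 = -7; (-7)(1) + 3 = -4; (-4)(1) + 32 = 28; 28(1) - 28 = 0 → quotient x^3 - 7x^2 - 4x + 28, remainder 0.
Continue with the quotient x^3 - 7x^2 - 4x + 28 (candidates must divide 28; re-test x = 1 first in case it repeats).
Test x = 1: value = 18 ≠ 0.
Test x = -1: value = 24 ≠ 0.
Test x = 2: value = 0 ✓, so (x - 2) is a factor.
Synthetic division by (x - 2): bring down 1; 1(2) - 7 = -5; (-5)(2) - 4 = -14; (-14)(2) + 28 = 0 → quotient x^2 - 5x - 14, remainder 0.
Solve the quadratic x^2 - 5x - 14 = 0: discriminant = (-5)^2 - 4(1)(-14) = 25 + 56 = 81.
sqrt(81) = 9, so x = (5 ± 9)/2: x = 7 or x = -2.
Collecting all roots found:

x = -2, x = 1, x = 2, x = 7


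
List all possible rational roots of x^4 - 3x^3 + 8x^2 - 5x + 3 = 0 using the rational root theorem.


Rational root theorem: possible roots are ±p/q where:
  p divides the constant term (3): p ∈ {1, 3}
  q divides the leading coefficient (1): q ∈ {1}

All possible rational roots: -3, -1, 1, 3

-3, -1, 1, 3


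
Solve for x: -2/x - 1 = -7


Subtract -1 from both sides: -2/x = -6
Multiply both sides by x: -2 = -6 * x
Divide by -6: x = 1/3

x = 1/3


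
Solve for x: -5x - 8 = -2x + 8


Starting with: -5x - 8 = -2x + 8
Move all x terms to left: (-5 + 2)x = 8 + 8
Simplify: -3x = 16
Divide both sides by -3: x = -16/3

x = -16/3


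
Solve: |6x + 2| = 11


An absolute value equation |expr| = 11 gives two cases:
Case 1: 6x + 2 = 11
  6x = 9, so x = 3/2
Case 2: 6x + 2 = -11
  6x = -13, so x = -13/6

x = -13/6, x = 3/2


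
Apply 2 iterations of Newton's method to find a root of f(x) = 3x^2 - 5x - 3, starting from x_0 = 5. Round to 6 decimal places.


Newton's method: x_(n+1) = x_n - f(x_n)/f'(x_n)
f(x) = 3x^2 - 5x - 3
f'(x) = 6x - 5

Iteration 1:
  f(5.000000) = 47.000000
  f'(5.000000) = 25.000000
  x_1 = 5.000000 - (47.000000)/(25.000000) = 3.120000

Iteration 2:
  f(3.120000) = 10.603200
  f'(3.120000) = 13.720000
  x_2 = 3.120000 - (10.603200)/(13.720000) = 2.347172

x_2 = 2.347172


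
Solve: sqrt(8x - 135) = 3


Square both sides: 8x - 135 = 3^2 = 9
8x = 9 + 135 = 144
x = 18
Check: sqrt(8*18 - 135) = sqrt(9) = 3 ✓

x = 18


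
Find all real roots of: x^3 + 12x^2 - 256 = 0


Let p(x) = x^3 + 12x^2 - 256. By the rational root theorem (leading coefficient 1), any rational root is an integer divisor of 256: try ±1, ±2, ... in turn.
Test x = 1: value = -243 ≠ 0.
Test x = -1: value = -245 ≠ 0.
Test x = 2: value = -200 ≠ 0.
Test x = -2: value = -216 ≠ 0.
Test x = 4: value = 0 ✓, so (x - 4) is a factor.
Synthetic division by (x - 4): bring down 1; 1(4) + 12 = 16; 16(4) + 0 = 64; 64(4) - 256 = 0 → quotient x^2 + 16x + 64, remainder 0.
Solve the quadratic x^2 + 16x + 64 = 0: discriminant = 16^2 - 4(1)(64) = 256 - 256 = 0.
Discriminant = 0, so a double root: x = -16/2 = -8.

x = -8 (multiplicity 2), x = 4


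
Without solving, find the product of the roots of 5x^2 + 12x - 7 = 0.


By Vieta's formulas for ax^2 + bx + c = 0:
  Sum of roots = -b/a
  Product of roots = c/a

Here a = 5, b = 12, c = -7
Sum = -(12)/5 = -12/5
Product = -7/5 = -7/5

Product = -7/5


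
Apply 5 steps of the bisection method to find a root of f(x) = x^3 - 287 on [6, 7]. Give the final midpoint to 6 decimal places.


f(x) = x^3 - 287
f(6) = -71 < 0
f(7) = 56 > 0

Step 1: midpoint = (6.000000 + 7.000000)/2 = 6.500000
  f(6.500000) = -12.375000
  f(mid) < 0, so root is in [6.500000, 7.000000]

Step 2: midpoint = (6.500000 + 7.000000)/2 = 6.750000
  f(6.750000) = 20.546875
  f(mid) > 0, so root is in [6.500000, 6.750000]

Step 3: midpoint = (6.500000 + 6.750000)/2 = 6.625000
  f(6.625000) = 3.775391
  f(mid) > 0, so root is in [6.500000, 6.625000]

Step 4: midpoint = (6.500000 + 6.625000)/2 = 6.562500
  f(6.562500) = -4.376709
  f(mid) < 0, so root is in [6.562500, 6.625000]

Step 5: midpoint = (6.562500 + 6.625000)/2 = 6.593750
  f(6.593750) = -0.319977
  f(mid) < 0, so root is in [6.593750, 6.625000]

midpoint = 6.593750


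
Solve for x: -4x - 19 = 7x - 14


Starting with: -4x - 19 = 7x - 14
Move all x terms to left: (-4 - 7)x = -14 + 19
Simplify: -11x = 5
Divide both sides by -11: x = -5/11

x = -5/11


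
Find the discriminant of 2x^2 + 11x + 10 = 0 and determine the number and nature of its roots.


For ax^2 + bx + c = 0, discriminant D = b^2 - 4ac
Here a = 2, b = 11, c = 10
D = (11)^2 - 4(2)(10) = 121 - 80 = 41

D = 41 > 0 but not a perfect square
The equation has 2 distinct real irrational roots.

Discriminant = 41, 2 distinct real irrational roots


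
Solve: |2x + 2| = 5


An absolute value equation |expr| = 5 gives two cases:
Case 1: 2x + 2 = 5
  2x = 3, so x = 3/2
Case 2: 2x + 2 = -5
  2x = -7, so x = -7/2

x = -7/2, x = 3/2


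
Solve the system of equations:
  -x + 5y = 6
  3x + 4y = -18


Using Cramer's rule:
Determinant D = (-1)(4) - (3)(5) = -4 - 15 = -19
Dx = (6)(4) - (-18)(5) = 24 + 90 = 114
Dy = (-1)(-18) - (3)(6) = 18 - 18 = 0
x = Dx/D = 114/-19 = -6
y = Dy/D = 0/-19 = 0

x = -6, y = 0


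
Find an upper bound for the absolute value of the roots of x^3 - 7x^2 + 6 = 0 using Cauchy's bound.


Cauchy's bound: all roots r satisfy |r| <= 1 + max(|a_i/a_n|) for i = 0,...,n-1
where a_n is the leading coefficient.

Coefficients: [1, -7, 0, 6]
Leading coefficient a_n = 1
Ratios |a_i/a_n|: 7, 0, 6
Maximum ratio: 7
Cauchy's bound: |r| <= 1 + 7 = 8

Upper bound = 8


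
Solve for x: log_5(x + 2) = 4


Convert to exponential form: x + 2 = 5^4 = 625
x = 625 - 2 = 623
Check: log_5(623 + 2) = log_5(625) = log_5(625) = 4 ✓

x = 623


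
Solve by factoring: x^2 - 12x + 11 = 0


We need two numbers that multiply to 11 and add to -12.
Those numbers are -11 and -1 (since (-11) * (-1) = 11 and (-11) + (-1) = -12).
So x^2 - 12x + 11 = (x - 11)(x - 1) = 0
Setting each factor to zero: x = 11 or x = 1

x = 1, x = 11


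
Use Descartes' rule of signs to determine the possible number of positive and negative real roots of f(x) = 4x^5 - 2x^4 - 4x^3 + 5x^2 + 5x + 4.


Descartes' rule of signs:

For positive roots, count sign changes in f(x) = 4x^5 - 2x^4 - 4x^3 + 5x^2 + 5x + 4:
Signs of coefficients: +, -, -, +, +, +
Number of sign changes: 2
Possible positive real roots: 2, 0

For negative roots, examine f(-x) = -4x^5 - 2x^4 + 4x^3 + 5x^2 - 5x + 4:
Signs of coefficients: -, -, +, +, -, +
Number of sign changes: 3
Possible negative real roots: 3, 1

Positive roots: 2 or 0; Negative roots: 3 or 1


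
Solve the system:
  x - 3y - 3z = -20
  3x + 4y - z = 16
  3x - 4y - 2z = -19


Using Cramer's rule. Expand each determinant along the first row.
D  = 1*[4*(-2) - (-1)*(-4)] - (-3)*[3*(-2) - (-1)*3] + (-3)*[3*(-4) - 4*3]
  = 1*(-12) - (-3)*(-3) + (-3)*(-24) = 51
Dx = (-20)*[4*(-2) - (-1)*(-4)] - (-3)*[16*(-2) - (-1)*(-19)] + (-3)*[16*(-4) - 4*(-19)]
  = (-20)*(-12) - (-3)*(-51) + (-3)*(12) = 51
Dy = 1*[16*(-2) - (-1)*(-19)] - (-20)*[3*(-2) - (-1)*3] + (-3)*[3*(-19) - 16*3]
  = 1*(-51) - (-20)*(-3) + (-3)*(-105) = 204
Dz = 1*[4*(-19) - 16*(-4)] - (-3)*[3*(-19) - 16*3] + (-20)*[3*(-4) - 4*3]
  = 1*(-12) - (-3)*(-105) + (-20)*(-24) = 153
x = Dx/D = 51/51 = 1, y = Dy/D = 204/51 = 4, z = Dz/D = 153/51 = 3
Check eq1: (1)(1) + (-3)(4) + (-3)(3) = -20 = -20 ✓
Check eq2: (3)(1) + (4)(4) + (-1)(3) = 16 = 16 ✓
Check eq3: (3)(1) + (-4)(4) + (-2)(3) = -19 = -19 ✓

x = 1, y = 4, z = 3
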